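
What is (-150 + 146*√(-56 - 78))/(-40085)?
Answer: 30/8017 - 146*I*√134/40085 ≈ 0.003742 - 0.042162*I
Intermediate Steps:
(-150 + 146*√(-56 - 78))/(-40085) = (-150 + 146*√(-134))*(-1/40085) = (-150 + 146*(I*√134))*(-1/40085) = (-150 + 146*I*√134)*(-1/40085) = 30/8017 - 146*I*√134/40085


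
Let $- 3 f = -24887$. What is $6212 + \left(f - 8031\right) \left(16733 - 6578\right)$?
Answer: $2693902$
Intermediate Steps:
$f = \frac{24887}{3}$ ($f = \left(- \frac{1}{3}\right) \left(-24887\right) = \frac{24887}{3} \approx 8295.7$)
$6212 + \left(f - 8031\right) \left(16733 - 6578\right) = 6212 + \left(\frac{24887}{3} - 8031\right) \left(16733 - 6578\right) = 6212 + \frac{794}{3} \cdot 10155 = 6212 + 2687690 = 2693902$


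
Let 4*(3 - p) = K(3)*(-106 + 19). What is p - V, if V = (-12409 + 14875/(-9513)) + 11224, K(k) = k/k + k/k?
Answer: 3351467/2718 ≈ 1233.1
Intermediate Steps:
K(k) = 2 (K(k) = 1 + 1 = 2)
V = -1612540/1359 (V = (-12409 + 14875*(-1/9513)) + 11224 = (-12409 - 2125/1359) + 11224 = -16865956/1359 + 11224 = -1612540/1359 ≈ -1186.6)
p = 93/2 (p = 3 - (-106 + 19)/2 = 3 - (-87)/2 = 3 - 1/4*(-174) = 3 + 87/2 = 93/2 ≈ 46.500)
p - V = 93/2 - 1*(-1612540/1359) = 93/2 + 1612540/1359 = 3351467/2718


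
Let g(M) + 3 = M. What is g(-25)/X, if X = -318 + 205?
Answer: 28/113 ≈ 0.24779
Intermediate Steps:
g(M) = -3 + M
X = -113
g(-25)/X = (-3 - 25)/(-113) = -28*(-1/113) = 28/113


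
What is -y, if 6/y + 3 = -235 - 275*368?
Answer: 3/50719 ≈ 5.9149e-5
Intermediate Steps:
y = -3/50719 (y = 6/(-3 + (-235 - 275*368)) = 6/(-3 + (-235 - 101200)) = 6/(-3 - 101435) = 6/(-101438) = 6*(-1/101438) = -3/50719 ≈ -5.9149e-5)
-y = -1*(-3/50719) = 3/50719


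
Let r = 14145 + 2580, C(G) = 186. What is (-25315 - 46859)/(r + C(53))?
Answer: -24058/5637 ≈ -4.2679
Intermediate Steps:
r = 16725
(-25315 - 46859)/(r + C(53)) = (-25315 - 46859)/(16725 + 186) = -72174/16911 = -72174*1/16911 = -24058/5637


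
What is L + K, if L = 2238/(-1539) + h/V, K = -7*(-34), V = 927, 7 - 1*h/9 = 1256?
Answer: 11858107/52839 ≈ 224.42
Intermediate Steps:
h = -11241 (h = 63 - 9*1256 = 63 - 11304 = -11241)
K = 238
L = -717575/52839 (L = 2238/(-1539) - 11241/927 = 2238*(-1/1539) - 11241*1/927 = -746/513 - 1249/103 = -717575/52839 ≈ -13.580)
L + K = -717575/52839 + 238 = 11858107/52839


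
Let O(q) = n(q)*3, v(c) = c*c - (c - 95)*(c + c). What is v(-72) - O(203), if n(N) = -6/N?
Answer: -3829374/203 ≈ -18864.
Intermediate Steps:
v(c) = c² - 2*c*(-95 + c) (v(c) = c² - (-95 + c)*2*c = c² - 2*c*(-95 + c))
O(q) = -18/q (O(q) = -6/q*3 = -18/q)
v(-72) - O(203) = -72*(190 - 1*(-72)) - (-18)/203 = -72*(190 + 72) - (-18)/203 = -72*262 - 1*(-18/203) = -18864 + 18/203 = -3829374/203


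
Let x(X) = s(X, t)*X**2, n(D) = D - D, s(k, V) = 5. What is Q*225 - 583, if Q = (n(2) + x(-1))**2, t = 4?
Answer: 5042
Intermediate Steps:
n(D) = 0
x(X) = 5*X**2
Q = 25 (Q = (0 + 5*(-1)**2)**2 = (0 + 5*1)**2 = (0 + 5)**2 = 5**2 = 25)
Q*225 - 583 = 25*225 - 583 = 5625 - 583 = 5042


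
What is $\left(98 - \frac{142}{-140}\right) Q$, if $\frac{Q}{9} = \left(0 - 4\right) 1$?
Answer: $- \frac{124758}{35} \approx -3564.5$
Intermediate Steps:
$Q = -36$ ($Q = 9 \left(0 - 4\right) 1 = 9 \left(\left(-4\right) 1\right) = 9 \left(-4\right) = -36$)
$\left(98 - \frac{142}{-140}\right) Q = \left(98 - \frac{142}{-140}\right) \left(-36\right) = \left(98 - - \frac{71}{70}\right) \left(-36\right) = \left(98 + \frac{71}{70}\right) \left(-36\right) = \frac{6931}{70} \left(-36\right) = - \frac{124758}{35}$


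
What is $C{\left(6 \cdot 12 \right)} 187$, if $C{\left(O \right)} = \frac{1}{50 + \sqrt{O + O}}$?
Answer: $\frac{187}{62} \approx 3.0161$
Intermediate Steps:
$C{\left(O \right)} = \frac{1}{50 + \sqrt{2} \sqrt{O}}$ ($C{\left(O \right)} = \frac{1}{50 + \sqrt{2 O}} = \frac{1}{50 + \sqrt{2} \sqrt{O}}$)
$C{\left(6 \cdot 12 \right)} 187 = \frac{1}{50 + \sqrt{2} \sqrt{6 \cdot 12}} \cdot 187 = \frac{1}{50 + \sqrt{2} \sqrt{72}} \cdot 187 = \frac{1}{50 + \sqrt{2} \cdot 6 \sqrt{2}} \cdot 187 = \frac{1}{50 + 12} \cdot 187 = \frac{1}{62} \cdot 187 = \frac{187}{62}$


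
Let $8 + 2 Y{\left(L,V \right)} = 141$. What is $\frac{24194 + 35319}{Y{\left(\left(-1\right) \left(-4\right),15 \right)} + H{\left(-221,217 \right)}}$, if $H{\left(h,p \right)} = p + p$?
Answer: $\frac{119026}{1001} \approx 118.91$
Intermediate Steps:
$Y{\left(L,V \right)} = \frac{133}{2}$ ($Y{\left(L,V \right)} = -4 + \frac{1}{2} \cdot 141 = -4 + \frac{141}{2} = \frac{133}{2}$)
$H{\left(h,p \right)} = 2 p$
$\frac{24194 + 35319}{Y{\left(\left(-1\right) \left(-4\right),15 \right)} + H{\left(-221,217 \right)}} = \frac{24194 + 35319}{\frac{133}{2} + 2 \cdot 217} = \frac{59513}{\frac{133}{2} + 434} = \frac{59513}{\frac{1001}{2}} = 59513 \cdot \frac{2}{1001} = \frac{119026}{1001}$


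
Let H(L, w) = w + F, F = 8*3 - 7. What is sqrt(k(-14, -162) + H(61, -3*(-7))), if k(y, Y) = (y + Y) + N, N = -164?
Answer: I*sqrt(302) ≈ 17.378*I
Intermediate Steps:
k(y, Y) = -164 + Y + y (k(y, Y) = (y + Y) - 164 = (Y + y) - 164 = -164 + Y + y)
F = 17 (F = 24 - 7 = 17)
H(L, w) = 17 + w (H(L, w) = w + 17 = 17 + w)
sqrt(k(-14, -162) + H(61, -3*(-7))) = sqrt((-164 - 162 - 14) + (17 - 3*(-7))) = sqrt(-340 + (17 + 21)) = sqrt(-340 + 38) = sqrt(-302) = I*sqrt(302)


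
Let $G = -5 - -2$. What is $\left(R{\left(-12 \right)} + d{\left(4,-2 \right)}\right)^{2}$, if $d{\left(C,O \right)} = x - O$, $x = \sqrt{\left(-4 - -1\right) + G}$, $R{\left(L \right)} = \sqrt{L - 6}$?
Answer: $\left(2 + i \sqrt{6} + 3 i \sqrt{2}\right)^{2} \approx -40.785 + 26.769 i$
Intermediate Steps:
$G = -3$ ($G = -5 + 2 = -3$)
$R{\left(L \right)} = \sqrt{-6 + L}$
$x = i \sqrt{6}$ ($x = \sqrt{\left(-4 - -1\right) - 3} = \sqrt{\left(-4 + 1\right) - 3} = \sqrt{-3 - 3} = \sqrt{-6} = i \sqrt{6} \approx 2.4495 i$)
$d{\left(C,O \right)} = - O + i \sqrt{6}$ ($d{\left(C,O \right)} = i \sqrt{6} - O = - O + i \sqrt{6}$)
$\left(R{\left(-12 \right)} + d{\left(4,-2 \right)}\right)^{2} = \left(\sqrt{-6 - 12} + \left(\left(-1\right) \left(-2\right) + i \sqrt{6}\right)\right)^{2} = \left(\sqrt{-18} + \left(2 + i \sqrt{6}\right)\right)^{2} = \left(3 i \sqrt{2} + \left(2 + i \sqrt{6}\right)\right)^{2} = \left(2 + i \sqrt{6} + 3 i \sqrt{2}\right)^{2}$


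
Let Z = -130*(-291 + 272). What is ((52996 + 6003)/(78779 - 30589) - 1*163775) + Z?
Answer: -7773228951/48190 ≈ -1.6130e+5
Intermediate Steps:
Z = 2470 (Z = -130*(-19) = 2470)
((52996 + 6003)/(78779 - 30589) - 1*163775) + Z = ((52996 + 6003)/(78779 - 30589) - 1*163775) + 2470 = (58999/48190 - 163775) + 2470 = -7892258251/48190 + 2470 = -7773228951/48190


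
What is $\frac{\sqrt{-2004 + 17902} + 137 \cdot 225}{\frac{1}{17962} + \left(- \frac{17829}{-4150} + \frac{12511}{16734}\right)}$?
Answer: $\frac{9612705723941250}{1572909897733} + \frac{311847712050 \sqrt{15898}}{1572909897733} \approx 6136.4$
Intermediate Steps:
$\frac{\sqrt{-2004 + 17902} + 137 \cdot 225}{\frac{1}{17962} + \left(- \frac{17829}{-4150} + \frac{12511}{16734}\right)} = \frac{\sqrt{15898} + 30825}{\frac{1}{17962} + \left(\left(-17829\right) \left(- \frac{1}{4150}\right) + 12511 \cdot \frac{1}{16734}\right)} = \frac{30825 + \sqrt{15898}}{\frac{1}{17962} + \left(\frac{17829}{4150} + \frac{12511}{16734}\right)} = \frac{30825 + \sqrt{15898}}{\frac{1}{17962} + \frac{87567784}{17361525}} = \frac{30825 + \sqrt{15898}}{\frac{1572909897733}{311847712050}} = \left(30825 + \sqrt{15898}\right) \frac{311847712050}{1572909897733} = \frac{9612705723941250}{1572909897733} + \frac{311847712050 \sqrt{15898}}{1572909897733}$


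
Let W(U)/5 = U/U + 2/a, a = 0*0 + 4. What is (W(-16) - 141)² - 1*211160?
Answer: -773351/4 ≈ -1.9334e+5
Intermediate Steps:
a = 4 (a = 0 + 4 = 4)
W(U) = 15/2 (W(U) = 5*(U/U + 2/4) = 5*(1 + 2*(¼)) = 5*(1 + ½) = 5*(3/2) = 15/2)
(W(-16) - 141)² - 1*211160 = (15/2 - 141)² - 1*211160 = (-267/2)² - 211160 = 71289/4 - 211160 = -773351/4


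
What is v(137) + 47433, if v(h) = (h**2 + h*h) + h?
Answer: 85108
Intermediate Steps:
v(h) = h + 2*h**2 (v(h) = (h**2 + h**2) + h = 2*h**2 + h = h + 2*h**2)
v(137) + 47433 = 137*(1 + 2*137) + 47433 = 137*(1 + 274) + 47433 = 137*275 + 47433 = 37675 + 47433 = 85108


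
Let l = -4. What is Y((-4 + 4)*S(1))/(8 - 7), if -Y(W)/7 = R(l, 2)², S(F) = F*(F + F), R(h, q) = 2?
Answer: -28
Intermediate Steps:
S(F) = 2*F² (S(F) = F*(2*F) = 2*F²)
Y(W) = -28 (Y(W) = -7*2² = -7*4 = -28)
Y((-4 + 4)*S(1))/(8 - 7) = -28/(8 - 7) = -28/1 = 1*(-28) = -28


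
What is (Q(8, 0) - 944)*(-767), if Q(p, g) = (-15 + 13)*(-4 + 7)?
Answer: 728650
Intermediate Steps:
Q(p, g) = -6 (Q(p, g) = -2*3 = -6)
(Q(8, 0) - 944)*(-767) = (-6 - 944)*(-767) = -950*(-767) = 728650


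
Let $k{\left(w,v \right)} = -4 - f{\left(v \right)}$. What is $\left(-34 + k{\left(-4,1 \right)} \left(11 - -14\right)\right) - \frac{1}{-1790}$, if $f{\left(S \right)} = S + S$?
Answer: $- \frac{329359}{1790} \approx -184.0$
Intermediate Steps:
$f{\left(S \right)} = 2 S$
$k{\left(w,v \right)} = -4 - 2 v$
$\left(-34 + k{\left(-4,1 \right)} \left(11 - -14\right)\right) - \frac{1}{-1790} = \left(-34 + \left(-4 - 2\right) \left(11 - -14\right)\right) - \frac{1}{-1790} = \left(-34 + \left(-4 - 2\right) \left(11 + 14\right)\right) - - \frac{1}{1790} = \left(-34 - 150\right) + \frac{1}{1790} = -184 + \frac{1}{1790} = - \frac{329359}{1790}$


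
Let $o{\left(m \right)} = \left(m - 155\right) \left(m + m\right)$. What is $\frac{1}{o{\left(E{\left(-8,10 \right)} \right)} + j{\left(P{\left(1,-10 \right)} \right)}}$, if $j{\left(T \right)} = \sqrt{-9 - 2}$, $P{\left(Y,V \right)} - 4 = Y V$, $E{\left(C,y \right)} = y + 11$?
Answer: $- \frac{5628}{31674395} - \frac{i \sqrt{11}}{31674395} \approx -0.00017768 - 1.0471 \cdot 10^{-7} i$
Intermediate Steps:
$E{\left(C,y \right)} = 11 + y$
$P{\left(Y,V \right)} = 4 + V Y$ ($P{\left(Y,V \right)} = 4 + Y V = 4 + V Y$)
$j{\left(T \right)} = i \sqrt{11}$ ($j{\left(T \right)} = \sqrt{-11} = i \sqrt{11}$)
$o{\left(m \right)} = 2 m \left(-155 + m\right)$ ($o{\left(m \right)} = \left(-155 + m\right) 2 m = 2 m \left(-155 + m\right)$)
$\frac{1}{o{\left(E{\left(-8,10 \right)} \right)} + j{\left(P{\left(1,-10 \right)} \right)}} = \frac{1}{2 \left(11 + 10\right) \left(-155 + \left(11 + 10\right)\right) + i \sqrt{11}} = \frac{1}{2 \cdot 21 \left(-155 + 21\right) + i \sqrt{11}} = \frac{1}{2 \cdot 21 \left(-134\right) + i \sqrt{11}} = \frac{1}{-5628 + i \sqrt{11}}$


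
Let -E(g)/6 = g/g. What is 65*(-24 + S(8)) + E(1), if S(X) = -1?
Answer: -1631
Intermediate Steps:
E(g) = -6 (E(g) = -6*g/g = -6*1 = -6)
65*(-24 + S(8)) + E(1) = 65*(-24 - 1) - 6 = 65*(-25) - 6 = -1625 - 6 = -1631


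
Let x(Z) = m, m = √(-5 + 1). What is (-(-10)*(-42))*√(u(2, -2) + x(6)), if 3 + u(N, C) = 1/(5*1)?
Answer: -84*√(-70 + 50*I) ≈ -237.76 - 741.92*I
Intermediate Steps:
u(N, C) = -14/5 (u(N, C) = -3 + 1/(5*1) = -3 + (⅕)*1 = -3 + ⅕ = -14/5)
m = 2*I (m = √(-4) = 2*I ≈ 2.0*I)
x(Z) = 2*I
(-(-10)*(-42))*√(u(2, -2) + x(6)) = (-(-10)*(-42))*√(-14/5 + 2*I) = (-10*42)*√(-14/5 + 2*I) = -420*√(-14/5 + 2*I)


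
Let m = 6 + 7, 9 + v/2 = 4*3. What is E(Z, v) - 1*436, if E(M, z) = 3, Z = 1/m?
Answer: -433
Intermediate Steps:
v = 6 (v = -18 + 2*(4*3) = -18 + 2*12 = -18 + 24 = 6)
m = 13
Z = 1/13 ≈ 0.076923
E(Z, v) - 1*436 = 3 - 1*436 = 3 - 436 = -433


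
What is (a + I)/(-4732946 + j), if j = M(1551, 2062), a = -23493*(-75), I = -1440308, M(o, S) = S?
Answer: -321667/4730884 ≈ -0.067993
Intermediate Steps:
a = 1761975
j = 2062
(a + I)/(-4732946 + j) = (1761975 - 1440308)/(-4732946 + 2062) = 321667/(-4730884) = 321667*(-1/4730884) = -321667/4730884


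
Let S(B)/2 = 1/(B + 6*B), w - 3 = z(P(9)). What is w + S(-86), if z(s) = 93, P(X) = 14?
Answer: 28895/301 ≈ 95.997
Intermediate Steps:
w = 96 (w = 3 + 93 = 96)
S(B) = 2/(7*B) (S(B) = 2/(B + 6*B) = 2/((7*B)) = 2*(1/(7*B)) = 2/(7*B))
w + S(-86) = 96 + (2/7)/(-86) = 96 + (2/7)*(-1/86) = 96 - 1/301 = 28895/301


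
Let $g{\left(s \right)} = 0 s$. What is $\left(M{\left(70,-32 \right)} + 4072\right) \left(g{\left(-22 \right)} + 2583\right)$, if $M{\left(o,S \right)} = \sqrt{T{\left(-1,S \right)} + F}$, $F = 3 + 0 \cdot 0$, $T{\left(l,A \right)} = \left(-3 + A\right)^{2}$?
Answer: $10517976 + 5166 \sqrt{307} \approx 1.0608 \cdot 10^{7}$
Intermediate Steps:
$F = 3$ ($F = 3 + 0 = 3$)
$M{\left(o,S \right)} = \sqrt{3 + \left(-3 + S\right)^{2}}$ ($M{\left(o,S \right)} = \sqrt{\left(-3 + S\right)^{2} + 3} = \sqrt{3 + \left(-3 + S\right)^{2}}$)
$g{\left(s \right)} = 0$
$\left(M{\left(70,-32 \right)} + 4072\right) \left(g{\left(-22 \right)} + 2583\right) = \left(\sqrt{3 + \left(-3 - 32\right)^{2}} + 4072\right) \left(0 + 2583\right) = \left(\sqrt{3 + \left(-35\right)^{2}} + 4072\right) 2583 = \left(\sqrt{3 + 1225} + 4072\right) 2583 = \left(\sqrt{1228} + 4072\right) 2583 = \left(2 \sqrt{307} + 4072\right) 2583 = \left(4072 + 2 \sqrt{307}\right) 2583 = 10517976 + 5166 \sqrt{307}$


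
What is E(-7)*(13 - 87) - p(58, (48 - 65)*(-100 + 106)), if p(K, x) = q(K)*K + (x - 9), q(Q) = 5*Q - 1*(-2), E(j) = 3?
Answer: -17047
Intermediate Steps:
q(Q) = 2 + 5*Q (q(Q) = 5*Q + 2 = 2 + 5*Q)
p(K, x) = -9 + x + K*(2 + 5*K) (p(K, x) = (2 + 5*K)*K + (x - 9) = K*(2 + 5*K) + (-9 + x) = -9 + x + K*(2 + 5*K))
E(-7)*(13 - 87) - p(58, (48 - 65)*(-100 + 106)) = 3*(13 - 87) - (-9 + (48 - 65)*(-100 + 106) + 58*(2 + 5*58)) = 3*(-74) - (-9 - 17*6 + 58*(2 + 290)) = -222 - (-9 - 102 + 58*292) = -222 - (-9 - 102 + 16936) = -222 - 1*16825 = -222 - 16825 = -17047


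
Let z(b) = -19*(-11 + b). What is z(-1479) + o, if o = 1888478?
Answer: 1916788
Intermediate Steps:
z(b) = 209 - 19*b
z(-1479) + o = (209 - 19*(-1479)) + 1888478 = (209 + 28101) + 1888478 = 28310 + 1888478 = 1916788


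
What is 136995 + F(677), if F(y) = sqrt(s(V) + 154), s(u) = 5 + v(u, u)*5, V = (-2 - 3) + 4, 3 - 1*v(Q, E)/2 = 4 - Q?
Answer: 136995 + sqrt(139) ≈ 1.3701e+5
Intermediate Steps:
v(Q, E) = -2 + 2*Q (v(Q, E) = 6 - 2*(4 - Q) = 6 + (-8 + 2*Q) = -2 + 2*Q)
V = -1 (V = -5 + 4 = -1)
s(u) = -5 + 10*u (s(u) = 5 + (-2 + 2*u)*5 = 5 + (-10 + 10*u) = -5 + 10*u)
F(y) = sqrt(139) (F(y) = sqrt((-5 + 10*(-1)) + 154) = sqrt((-5 - 10) + 154) = sqrt(-15 + 154) = sqrt(139))
136995 + F(677) = 136995 + sqrt(139)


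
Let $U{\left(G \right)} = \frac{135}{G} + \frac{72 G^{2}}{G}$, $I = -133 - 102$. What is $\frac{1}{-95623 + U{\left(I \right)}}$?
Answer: $- \frac{47}{5289548} \approx -8.8854 \cdot 10^{-6}$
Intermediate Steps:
$I = -235$ ($I = -133 - 102 = -235$)
$U{\left(G \right)} = 72 G + \frac{135}{G}$ ($U{\left(G \right)} = \frac{135}{G} + 72 G = 72 G + \frac{135}{G}$)
$\frac{1}{-95623 + U{\left(I \right)}} = \frac{1}{-95623 + \left(72 \left(-235\right) + \frac{135}{-235}\right)} = \frac{1}{-95623 + \left(-16920 + 135 \left(- \frac{1}{235}\right)\right)} = \frac{1}{-95623 - \frac{795267}{47}} = \frac{1}{- \frac{5289548}{47}} = - \frac{47}{5289548}$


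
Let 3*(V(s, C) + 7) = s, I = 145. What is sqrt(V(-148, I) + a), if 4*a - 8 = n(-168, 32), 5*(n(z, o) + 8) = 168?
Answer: I*sqrt(10785)/15 ≈ 6.9234*I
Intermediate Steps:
n(z, o) = 128/5 (n(z, o) = -8 + (1/5)*168 = -8 + 168/5 = 128/5)
a = 42/5 (a = 2 + (1/4)*(128/5) = 2 + 32/5 = 42/5 ≈ 8.4000)
V(s, C) = -7 + s/3
sqrt(V(-148, I) + a) = sqrt((-7 + (1/3)*(-148)) + 42/5) = sqrt((-7 - 148/3) + 42/5) = sqrt(-169/3 + 42/5) = sqrt(-719/15) = I*sqrt(10785)/15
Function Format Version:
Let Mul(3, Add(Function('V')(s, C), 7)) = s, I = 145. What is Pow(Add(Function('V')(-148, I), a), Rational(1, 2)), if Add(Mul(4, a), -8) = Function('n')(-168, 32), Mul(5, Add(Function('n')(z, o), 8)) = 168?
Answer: Mul(Rational(1, 15), I, Pow(10785, Rational(1, 2))) ≈ Mul(6.9234, I)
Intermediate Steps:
Function('n')(z, o) = Rational(128, 5) (Function('n')(z, o) = Add(-8, Mul(Rational(1, 5), 168)) = Add(-8, Rational(168, 5)) = Rational(128, 5))
a = Rational(42, 5) (a = Add(2, Mul(Rational(1, 4), Rational(128, 5))) = Add(2, Rational(32, 5)) = Rational(42, 5) ≈ 8.4000)
Function('V')(s, C) = Add(-7, Mul(Rational(1, 3), s))
Pow(Add(Function('V')(-148, I), a), Rational(1, 2)) = Pow(Add(Add(-7, Mul(Rational(1, 3), -148)), Rational(42, 5)), Rational(1, 2)) = Pow(Add(Add(-7, Rational(-148, 3)), Rational(42, 5)), Rational(1, 2)) = Pow(Add(Rational(-169, 3), Rational(42, 5)), Rational(1, 2)) = Pow(Rational(-719, 15), Rational(1, 2)) = Mul(Rational(1, 15), I, Pow(10785, Rational(1, 2)))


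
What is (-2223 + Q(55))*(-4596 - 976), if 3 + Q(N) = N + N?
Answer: 11790352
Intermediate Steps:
Q(N) = -3 + 2*N (Q(N) = -3 + (N + N) = -3 + 2*N)
(-2223 + Q(55))*(-4596 - 976) = (-2223 + (-3 + 2*55))*(-4596 - 976) = (-2223 + (-3 + 110))*(-5572) = (-2223 + 107)*(-5572) = -2116*(-5572) = 11790352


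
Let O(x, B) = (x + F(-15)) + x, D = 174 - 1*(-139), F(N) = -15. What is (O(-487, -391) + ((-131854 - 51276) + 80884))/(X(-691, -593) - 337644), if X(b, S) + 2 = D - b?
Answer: 103235/336642 ≈ 0.30666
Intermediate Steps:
D = 313 (D = 174 + 139 = 313)
X(b, S) = 311 - b (X(b, S) = -2 + (313 - b) = 311 - b)
O(x, B) = -15 + 2*x (O(x, B) = (x - 15) + x = (-15 + x) + x = -15 + 2*x)
(O(-487, -391) + ((-131854 - 51276) + 80884))/(X(-691, -593) - 337644) = ((-15 + 2*(-487)) + ((-131854 - 51276) + 80884))/((311 - 1*(-691)) - 337644) = ((-15 - 974) + (-183130 + 80884))/((311 + 691) - 337644) = (-989 - 102246)/(1002 - 337644) = -103235/(-336642) = -103235*(-1/336642) = 103235/336642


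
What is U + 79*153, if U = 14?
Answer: 12101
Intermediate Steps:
U + 79*153 = 14 + 79*153 = 14 + 12087 = 12101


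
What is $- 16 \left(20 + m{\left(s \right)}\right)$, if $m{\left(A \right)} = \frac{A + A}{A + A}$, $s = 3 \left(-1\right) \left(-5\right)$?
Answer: $-336$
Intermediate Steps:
$s = 15$ ($s = \left(-3\right) \left(-5\right) = 15$)
$m{\left(A \right)} = 1$ ($m{\left(A \right)} = \frac{2 A}{2 A} = 2 A \frac{1}{2 A} = 1$)
$- 16 \left(20 + m{\left(s \right)}\right) = - 16 \left(20 + 1\right) = \left(-16\right) 21 = -336$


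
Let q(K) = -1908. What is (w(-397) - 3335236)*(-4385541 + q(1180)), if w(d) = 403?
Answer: 14631409711017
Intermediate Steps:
(w(-397) - 3335236)*(-4385541 + q(1180)) = (403 - 3335236)*(-4385541 - 1908) = -3334833*(-4387449) = 14631409711017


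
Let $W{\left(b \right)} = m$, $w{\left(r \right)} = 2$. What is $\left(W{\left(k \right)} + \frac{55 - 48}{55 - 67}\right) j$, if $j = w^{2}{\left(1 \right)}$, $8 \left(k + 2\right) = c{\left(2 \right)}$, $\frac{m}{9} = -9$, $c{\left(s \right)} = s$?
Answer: $- \frac{979}{3} \approx -326.33$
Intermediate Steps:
$m = -81$ ($m = 9 \left(-9\right) = -81$)
$k = - \frac{7}{4}$ ($k = -2 + \frac{1}{8} \cdot 2 = -2 + \frac{1}{4} = - \frac{7}{4} \approx -1.75$)
$W{\left(b \right)} = -81$
$j = 4$ ($j = 2^{2} = 4$)
$\left(W{\left(k \right)} + \frac{55 - 48}{55 - 67}\right) j = \left(-81 + \frac{55 - 48}{55 - 67}\right) 4 = \left(-81 + \frac{7}{-12}\right) 4 = \left(-81 + 7 \left(- \frac{1}{12}\right)\right) 4 = \left(-81 - \frac{7}{12}\right) 4 = \left(- \frac{979}{12}\right) 4 = - \frac{979}{3}$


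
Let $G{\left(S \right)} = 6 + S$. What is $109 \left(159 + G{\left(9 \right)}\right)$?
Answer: $18966$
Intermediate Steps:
$109 \left(159 + G{\left(9 \right)}\right) = 109 \left(159 + \left(6 + 9\right)\right) = 109 \left(159 + 15\right) = 109 \cdot 174 = 18966$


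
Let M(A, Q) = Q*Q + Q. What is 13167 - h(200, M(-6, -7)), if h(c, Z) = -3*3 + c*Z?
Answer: 4776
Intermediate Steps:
M(A, Q) = Q + Q² (M(A, Q) = Q² + Q = Q + Q²)
h(c, Z) = -9 + Z*c
13167 - h(200, M(-6, -7)) = 13167 - (-9 - 7*(1 - 7)*200) = 13167 - (-9 - 7*(-6)*200) = 13167 - (-9 + 42*200) = 13167 - (-9 + 8400) = 13167 - 1*8391 = 13167 - 8391 = 4776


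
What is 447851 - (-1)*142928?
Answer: 590779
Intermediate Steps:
447851 - (-1)*142928 = 447851 - 1*(-142928) = 447851 + 142928 = 590779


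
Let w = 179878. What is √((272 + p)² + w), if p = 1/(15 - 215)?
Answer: √10154371201/200 ≈ 503.84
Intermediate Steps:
p = -1/200 (p = 1/(-200) = -1/200 ≈ -0.0050000)
√((272 + p)² + w) = √((272 - 1/200)² + 179878) = √((54399/200)² + 179878) = √(2959251201/40000 + 179878) = √(10154371201/40000) = √10154371201/200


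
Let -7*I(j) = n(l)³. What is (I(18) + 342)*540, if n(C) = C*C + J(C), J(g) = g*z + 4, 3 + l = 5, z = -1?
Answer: 1176120/7 ≈ 1.6802e+5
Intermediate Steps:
l = 2 (l = -3 + 5 = 2)
J(g) = 4 - g (J(g) = g*(-1) + 4 = -g + 4 = 4 - g)
n(C) = 4 + C² - C (n(C) = C*C + (4 - C) = C² + (4 - C) = 4 + C² - C)
I(j) = -216/7 (I(j) = -(4 + 2² - 1*2)³/7 = -(4 + 4 - 2)³/7 = -⅐*6³ = -⅐*216 = -216/7)
(I(18) + 342)*540 = (-216/7 + 342)*540 = (2178/7)*540 = 1176120/7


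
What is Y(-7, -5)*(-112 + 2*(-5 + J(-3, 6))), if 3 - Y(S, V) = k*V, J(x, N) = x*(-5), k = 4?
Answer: -2116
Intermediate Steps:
J(x, N) = -5*x
Y(S, V) = 3 - 4*V
Y(-7, -5)*(-112 + 2*(-5 + J(-3, 6))) = (3 - 4*(-5))*(-112 + 2*(-5 - 5*(-3))) = (3 + 20)*(-112 + 2*(-5 + 15)) = 23*(-112 + 2*10) = 23*(-112 + 20) = 23*(-92) = -2116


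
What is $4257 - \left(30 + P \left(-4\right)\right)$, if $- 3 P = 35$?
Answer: $\frac{12541}{3} \approx 4180.3$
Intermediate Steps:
$P = - \frac{35}{3}$ ($P = \left(- \frac{1}{3}\right) 35 = - \frac{35}{3} \approx -11.667$)
$4257 - \left(30 + P \left(-4\right)\right) = 4257 - \left(30 - - \frac{140}{3}\right) = 4257 - \left(30 + \frac{140}{3}\right) = 4257 - \frac{230}{3} = \frac{12541}{3}$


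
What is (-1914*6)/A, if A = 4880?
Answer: -2871/1220 ≈ -2.3533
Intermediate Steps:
(-1914*6)/A = -1914*6/4880 = -11484*1/4880 = -2871/1220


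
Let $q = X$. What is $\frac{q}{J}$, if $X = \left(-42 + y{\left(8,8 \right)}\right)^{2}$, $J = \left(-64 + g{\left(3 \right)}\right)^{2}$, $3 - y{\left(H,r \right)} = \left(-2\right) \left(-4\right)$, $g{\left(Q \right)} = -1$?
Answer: $\frac{2209}{4225} \approx 0.52284$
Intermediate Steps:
$y{\left(H,r \right)} = -5$ ($y{\left(H,r \right)} = 3 - \left(-2\right) \left(-4\right) = 3 - 8 = -5$)
$J = 4225$ ($J = \left(-64 - 1\right)^{2} = \left(-65\right)^{2} = 4225$)
$X = 2209$ ($X = \left(-42 - 5\right)^{2} = \left(-47\right)^{2} = 2209$)
$q = 2209$
$\frac{q}{J} = \frac{2209}{4225}$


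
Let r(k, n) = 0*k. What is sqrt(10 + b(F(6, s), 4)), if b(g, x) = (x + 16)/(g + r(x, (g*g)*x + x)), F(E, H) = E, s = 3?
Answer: 2*sqrt(30)/3 ≈ 3.6515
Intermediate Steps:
r(k, n) = 0
b(g, x) = (16 + x)/g (b(g, x) = (x + 16)/(g + 0) = (16 + x)/g)
sqrt(10 + b(F(6, s), 4)) = sqrt(10 + (16 + 4)/6) = sqrt(10 + (1/6)*20) = sqrt(10 + 10/3) = sqrt(40/3) = 2*sqrt(30)/3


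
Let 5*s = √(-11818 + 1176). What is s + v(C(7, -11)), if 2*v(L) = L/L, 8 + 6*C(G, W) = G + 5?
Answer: ½ + I*√10642/5 ≈ 0.5 + 20.632*I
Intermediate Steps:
C(G, W) = -½ + G/6 (C(G, W) = -4/3 + (G + 5)/6 = -4/3 + (5 + G)/6 = -4/3 + (⅚ + G/6) = -½ + G/6)
s = I*√10642/5 (s = √(-11818 + 1176)/5 = √(-10642)/5 = (I*√10642)/5 = I*√10642/5 ≈ 20.632*I)
v(L) = ½ (v(L) = (L/L)/2 = (½)*1 = ½)
s + v(C(7, -11)) = I*√10642/5 + ½ = ½ + I*√10642/5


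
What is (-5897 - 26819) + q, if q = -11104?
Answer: -43820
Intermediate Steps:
(-5897 - 26819) + q = (-5897 - 26819) - 11104 = -32716 - 11104 = -43820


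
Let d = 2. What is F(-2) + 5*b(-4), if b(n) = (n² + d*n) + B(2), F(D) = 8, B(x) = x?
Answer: 58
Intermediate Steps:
b(n) = 2 + n² + 2*n (b(n) = (n² + 2*n) + 2 = 2 + n² + 2*n)
F(-2) + 5*b(-4) = 8 + 5*(2 + (-4)² + 2*(-4)) = 8 + 5*(2 + 16 - 8) = 8 + 5*10 = 8 + 50 = 58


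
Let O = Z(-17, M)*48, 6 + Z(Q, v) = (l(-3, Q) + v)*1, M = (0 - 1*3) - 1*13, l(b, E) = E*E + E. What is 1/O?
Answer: 1/12000 ≈ 8.3333e-5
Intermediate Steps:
l(b, E) = E + E² (l(b, E) = E² + E = E + E²)
M = -16 (M = (0 - 3) - 13 = -3 - 13 = -16)
Z(Q, v) = -6 + v + Q*(1 + Q) (Z(Q, v) = -6 + (Q*(1 + Q) + v)*1 = -6 + (v + Q*(1 + Q))*1 = -6 + (v + Q*(1 + Q)) = -6 + v + Q*(1 + Q))
O = 12000 (O = (-6 - 16 - 17*(1 - 17))*48 = (-6 - 16 - 17*(-16))*48 = (-6 - 16 + 272)*48 = 250*48 = 12000)
1/O = 1/12000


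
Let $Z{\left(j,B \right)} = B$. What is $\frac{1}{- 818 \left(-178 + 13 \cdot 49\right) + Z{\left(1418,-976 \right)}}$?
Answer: $- \frac{1}{376438} \approx -2.6565 \cdot 10^{-6}$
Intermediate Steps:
$\frac{1}{- 818 \left(-178 + 13 \cdot 49\right) + Z{\left(1418,-976 \right)}} = \frac{1}{- 818 \left(-178 + 13 \cdot 49\right) - 976} = \frac{1}{- 818 \left(-178 + 637\right) - 976} = \frac{1}{\left(-818\right) 459 - 976} = \frac{1}{-375462 - 976} = \frac{1}{-376438} = - \frac{1}{376438}$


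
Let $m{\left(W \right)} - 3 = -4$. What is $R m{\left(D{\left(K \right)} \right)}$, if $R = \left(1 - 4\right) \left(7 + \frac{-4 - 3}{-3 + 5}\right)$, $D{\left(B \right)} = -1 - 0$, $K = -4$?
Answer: $\frac{21}{2} \approx 10.5$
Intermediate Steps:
$D{\left(B \right)} = -1$ ($D{\left(B \right)} = -1 + 0 = -1$)
$m{\left(W \right)} = -1$ ($m{\left(W \right)} = 3 - 4 = -1$)
$R = - \frac{21}{2}$ ($R = - 3 \left(7 - \frac{7}{2}\right) = \left(-3\right) \frac{7}{2} = - \frac{21}{2} \approx -10.5$)
$R m{\left(D{\left(K \right)} \right)} = \left(- \frac{21}{2}\right) \left(-1\right) = \frac{21}{2}$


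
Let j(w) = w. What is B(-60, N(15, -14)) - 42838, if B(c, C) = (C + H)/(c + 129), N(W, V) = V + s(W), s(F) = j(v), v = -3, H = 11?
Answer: -985276/23 ≈ -42838.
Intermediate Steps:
s(F) = -3
N(W, V) = -3 + V (N(W, V) = V - 3 = -3 + V)
B(c, C) = (11 + C)/(129 + c) (B(c, C) = (C + 11)/(c + 129) = (11 + C)/(129 + c))
B(-60, N(15, -14)) - 42838 = (11 + (-3 - 14))/(129 - 60) - 42838 = (11 - 17)/69 - 42838 = (1/69)*(-6) - 42838 = -2/23 - 42838 = -985276/23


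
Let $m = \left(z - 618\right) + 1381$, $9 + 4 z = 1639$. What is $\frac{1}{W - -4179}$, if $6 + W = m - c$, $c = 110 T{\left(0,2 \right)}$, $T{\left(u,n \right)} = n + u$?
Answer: $\frac{2}{10247} \approx 0.00019518$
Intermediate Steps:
$z = \frac{815}{2}$ ($z = - \frac{9}{4} + \frac{1}{4} \cdot 1639 = - \frac{9}{4} + \frac{1639}{4} = \frac{815}{2} \approx 407.5$)
$m = \frac{2341}{2}$ ($m = \left(\frac{815}{2} - 618\right) + 1381 = - \frac{421}{2} + 1381 = \frac{2341}{2} \approx 1170.5$)
$c = 220$ ($c = 110 \left(2 + 0\right) = 110 \cdot 2 = 220$)
$W = \frac{1889}{2}$ ($W = -6 + \left(\frac{2341}{2} - 220\right) = -6 + \frac{1901}{2} = \frac{1889}{2} \approx 944.5$)
$\frac{1}{W - -4179} = \frac{1}{\frac{1889}{2} - -4179} = \frac{1}{\frac{1889}{2} + 4179} = \frac{1}{\frac{10247}{2}} = \frac{2}{10247}$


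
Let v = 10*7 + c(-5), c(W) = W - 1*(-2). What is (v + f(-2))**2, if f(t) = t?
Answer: 4225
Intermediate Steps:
c(W) = 2 + W (c(W) = W + 2 = 2 + W)
v = 67 (v = 10*7 + (2 - 5) = 70 - 3 = 67)
(v + f(-2))**2 = (67 - 2)**2 = 65**2 = 4225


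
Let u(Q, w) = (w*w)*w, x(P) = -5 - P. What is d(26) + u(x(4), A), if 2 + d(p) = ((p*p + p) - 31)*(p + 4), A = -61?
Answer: -206853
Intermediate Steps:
d(p) = -2 + (4 + p)*(-31 + p + p²) (d(p) = -2 + ((p*p + p) - 31)*(p + 4) = -2 + ((p² + p) - 31)*(4 + p) = -2 + ((p + p²) - 31)*(4 + p) = -2 + (-31 + p + p²)*(4 + p) = -2 + (4 + p)*(-31 + p + p²))
u(Q, w) = w³ (u(Q, w) = w²*w = w³)
d(26) + u(x(4), A) = (-126 + 26³ - 27*26 + 5*26²) + (-61)³ = (-126 + 17576 - 702 + 5*676) - 226981 = (-126 + 17576 - 702 + 3380) - 226981 = 20128 - 226981 = -206853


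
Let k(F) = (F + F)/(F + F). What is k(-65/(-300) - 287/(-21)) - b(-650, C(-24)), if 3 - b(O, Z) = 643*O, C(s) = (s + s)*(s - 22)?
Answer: -417952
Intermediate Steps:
C(s) = 2*s*(-22 + s) (C(s) = (2*s)*(-22 + s) = 2*s*(-22 + s))
b(O, Z) = 3 - 643*O
k(F) = 1 (k(F) = (2*F)/((2*F)) = (2*F)*(1/(2*F)) = 1)
k(-65/(-300) - 287/(-21)) - b(-650, C(-24)) = 1 - (3 - 643*(-650)) = 1 - (3 + 417950) = 1 - 1*417953 = 1 - 417953 = -417952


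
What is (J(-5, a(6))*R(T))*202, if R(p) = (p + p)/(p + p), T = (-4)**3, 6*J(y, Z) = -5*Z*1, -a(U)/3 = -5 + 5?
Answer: 0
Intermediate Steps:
a(U) = 0 (a(U) = -3*(-5 + 5) = -3*0 = 0)
J(y, Z) = -5*Z/6 (J(y, Z) = (-5*Z*1)/6 = (-5*Z)/6 = -5*Z/6)
T = -64
R(p) = 1 (R(p) = (2*p)/((2*p)) = (2*p)*(1/(2*p)) = 1)
(J(-5, a(6))*R(T))*202 = (-5/6*0*1)*202 = (0*1)*202 = 0*202 = 0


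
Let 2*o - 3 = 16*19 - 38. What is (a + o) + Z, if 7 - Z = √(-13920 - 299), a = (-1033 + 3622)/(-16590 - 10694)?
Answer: 3858097/27284 - I*√14219 ≈ 141.41 - 119.24*I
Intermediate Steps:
a = -2589/27284 (a = 2589/(-27284) = 2589*(-1/27284) = -2589/27284 ≈ -0.094891)
o = 269/2 (o = 3/2 + (16*19 - 38)/2 = 3/2 + (304 - 38)/2 = 3/2 + (½)*266 = 3/2 + 133 = 269/2 ≈ 134.50)
Z = 7 - I*√14219 (Z = 7 - √(-13920 - 299) = 7 - √(-14219) = 7 - I*√14219 ≈ 7.0 - 119.24*I)
(a + o) + Z = (-2589/27284 + 269/2) + (7 - I*√14219) = 3667109/27284 + (7 - I*√14219) = 3858097/27284 - I*√14219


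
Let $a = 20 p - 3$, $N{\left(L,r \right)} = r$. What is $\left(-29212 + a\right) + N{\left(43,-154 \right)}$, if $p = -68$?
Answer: $-30729$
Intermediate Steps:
$a = -1363$ ($a = 20 \left(-68\right) - 3 = -1360 - 3 = -1363$)
$\left(-29212 + a\right) + N{\left(43,-154 \right)} = \left(-29212 - 1363\right) - 154 = -30575 - 154 = -30729$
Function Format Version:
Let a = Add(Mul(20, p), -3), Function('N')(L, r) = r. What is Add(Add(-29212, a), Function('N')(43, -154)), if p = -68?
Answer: -30729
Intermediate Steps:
a = -1363 (a = Add(Mul(20, -68), -3) = Add(-1360, -3) = -1363)
Add(Add(-29212, a), Function('N')(43, -154)) = Add(Add(-29212, -1363), -154) = Add(-30575, -154) = -30729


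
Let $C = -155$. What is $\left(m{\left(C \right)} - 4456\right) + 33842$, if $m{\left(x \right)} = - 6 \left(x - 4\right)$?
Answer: $30340$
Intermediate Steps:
$m{\left(x \right)} = 24 - 6 x$ ($m{\left(x \right)} = - 6 \left(-4 + x\right) = 24 - 6 x$)
$\left(m{\left(C \right)} - 4456\right) + 33842 = \left(\left(24 - -930\right) - 4456\right) + 33842 = \left(\left(24 + 930\right) - 4456\right) + 33842 = \left(954 - 4456\right) + 33842 = -3502 + 33842 = 30340$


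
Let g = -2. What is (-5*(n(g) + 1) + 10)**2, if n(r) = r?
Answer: 225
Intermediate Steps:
(-5*(n(g) + 1) + 10)**2 = (-5*(-2 + 1) + 10)**2 = (-5*(-1) + 10)**2 = (5 + 10)**2 = 15**2 = 225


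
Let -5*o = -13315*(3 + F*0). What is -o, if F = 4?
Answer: -7989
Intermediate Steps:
o = 7989 (o = -(-2663)*(3 + 4*0) = -(-2663)*(3 + 0) = -(-2663)*3 = -⅕*(-39945) = 7989)
-o = -1*7989 = -7989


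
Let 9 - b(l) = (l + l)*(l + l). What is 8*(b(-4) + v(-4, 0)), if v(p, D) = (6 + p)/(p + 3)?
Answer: -456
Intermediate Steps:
b(l) = 9 - 4*l² (b(l) = 9 - (l + l)*(l + l) = 9 - 2*l*2*l = 9 - 4*l²)
v(p, D) = (6 + p)/(3 + p)
8*(b(-4) + v(-4, 0)) = 8*((9 - 4*(-4)²) + (6 - 4)/(3 - 4)) = 8*((9 - 4*16) + 2/(-1)) = 8*((9 - 64) - 1*2) = 8*(-55 - 2) = 8*(-57) = -456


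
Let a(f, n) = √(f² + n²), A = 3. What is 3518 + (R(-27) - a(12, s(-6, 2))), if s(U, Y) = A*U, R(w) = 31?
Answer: 3549 - 6*√13 ≈ 3527.4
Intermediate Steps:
s(U, Y) = 3*U
3518 + (R(-27) - a(12, s(-6, 2))) = 3518 + (31 - √(12² + (3*(-6))²)) = 3518 + (31 - √(144 + (-18)²)) = 3518 + (31 - √(144 + 324)) = 3518 + (31 - √468) = 3518 + (31 - 6*√13) = 3549 - 6*√13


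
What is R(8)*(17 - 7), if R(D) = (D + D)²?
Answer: 2560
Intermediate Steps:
R(D) = 4*D² (R(D) = (2*D)² = 4*D²)
R(8)*(17 - 7) = (4*8²)*(17 - 7) = (4*64)*10 = 256*10 = 2560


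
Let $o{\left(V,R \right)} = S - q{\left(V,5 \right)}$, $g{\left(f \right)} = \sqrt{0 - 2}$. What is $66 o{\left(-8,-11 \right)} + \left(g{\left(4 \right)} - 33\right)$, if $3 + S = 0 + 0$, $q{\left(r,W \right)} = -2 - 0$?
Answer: $-99 + i \sqrt{2} \approx -99.0 + 1.4142 i$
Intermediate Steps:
$q{\left(r,W \right)} = -2$ ($q{\left(r,W \right)} = -2 + 0 = -2$)
$g{\left(f \right)} = i \sqrt{2}$ ($g{\left(f \right)} = \sqrt{-2} = i \sqrt{2}$)
$S = -3$ ($S = -3 + \left(0 + 0\right) = -3 + 0 = -3$)
$o{\left(V,R \right)} = -1$ ($o{\left(V,R \right)} = -3 - -2 = -3 + 2 = -1$)
$66 o{\left(-8,-11 \right)} + \left(g{\left(4 \right)} - 33\right) = 66 \left(-1\right) + \left(i \sqrt{2} - 33\right) = -66 - \left(33 - i \sqrt{2}\right) = -99 + i \sqrt{2}$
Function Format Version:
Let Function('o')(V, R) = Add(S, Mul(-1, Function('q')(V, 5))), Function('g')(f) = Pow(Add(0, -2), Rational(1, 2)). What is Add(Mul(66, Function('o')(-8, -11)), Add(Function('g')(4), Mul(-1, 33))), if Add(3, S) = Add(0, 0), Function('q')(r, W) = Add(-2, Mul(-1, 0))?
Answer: Add(-99, Mul(I, Pow(2, Rational(1, 2)))) ≈ Add(-99.000, Mul(1.4142, I))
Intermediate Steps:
Function('q')(r, W) = -2 (Function('q')(r, W) = Add(-2, 0) = -2)
Function('g')(f) = Mul(I, Pow(2, Rational(1, 2))) (Function('g')(f) = Pow(-2, Rational(1, 2)) = Mul(I, Pow(2, Rational(1, 2))))
S = -3 (S = Add(-3, Add(0, 0)) = Add(-3, 0) = -3)
Function('o')(V, R) = -1 (Function('o')(V, R) = Add(-3, Mul(-1, -2)) = Add(-3, 2) = -1)
Add(Mul(66, Function('o')(-8, -11)), Add(Function('g')(4), Mul(-1, 33))) = Add(Mul(66, -1), Add(Mul(I, Pow(2, Rational(1, 2))), Mul(-1, 33))) = Add(-66, Add(Mul(I, Pow(2, Rational(1, 2))), -33)) = Add(-66, Add(-33, Mul(I, Pow(2, Rational(1, 2))))) = Add(-99, Mul(I, Pow(2, Rational(1, 2))))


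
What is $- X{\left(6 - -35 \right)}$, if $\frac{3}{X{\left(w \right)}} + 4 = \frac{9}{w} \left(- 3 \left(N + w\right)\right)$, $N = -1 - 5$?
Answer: $\frac{123}{1109} \approx 0.11091$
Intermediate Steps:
$N = -6$ ($N = -1 - 5 = -6$)
$X{\left(w \right)} = \frac{3}{-4 + \frac{9 \left(18 - 3 w\right)}{w}}$ ($X{\left(w \right)} = \frac{3}{-4 + \frac{9}{w} \left(- 3 \left(-6 + w\right)\right)} = \frac{3}{-4 + \frac{9}{w} \left(18 - 3 w\right)} = \frac{3}{-4 + \frac{9 \left(18 - 3 w\right)}{w}}$)
$- X{\left(6 - -35 \right)} = - \frac{\left(-3\right) \left(6 - -35\right)}{-162 + 31 \left(6 - -35\right)} = - \frac{\left(-3\right) \left(6 + 35\right)}{-162 + 31 \left(6 + 35\right)} = - \frac{\left(-3\right) 41}{-162 + 31 \cdot 41} = - \frac{\left(-3\right) 41}{-162 + 1271} = - \frac{\left(-3\right) 41}{1109} = \left(-1\right) \left(- \frac{123}{1109}\right) = \frac{123}{1109}$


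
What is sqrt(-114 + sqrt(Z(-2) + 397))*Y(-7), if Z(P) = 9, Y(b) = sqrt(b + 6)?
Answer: -sqrt(114 - sqrt(406)) ≈ -9.6877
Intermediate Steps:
Y(b) = sqrt(6 + b)
sqrt(-114 + sqrt(Z(-2) + 397))*Y(-7) = sqrt(-114 + sqrt(9 + 397))*sqrt(6 - 7) = sqrt(-114 + sqrt(406))*sqrt(-1) = sqrt(-114 + sqrt(406))*I = I*sqrt(-114 + sqrt(406))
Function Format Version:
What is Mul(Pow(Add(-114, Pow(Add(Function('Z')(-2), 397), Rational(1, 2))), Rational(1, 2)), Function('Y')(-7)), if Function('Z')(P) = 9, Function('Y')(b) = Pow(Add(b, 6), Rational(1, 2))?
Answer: Mul(-1, Pow(Add(114, Mul(-1, Pow(406, Rational(1, 2)))), Rational(1, 2))) ≈ -9.6877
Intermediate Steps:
Function('Y')(b) = Pow(Add(6, b), Rational(1, 2))
Mul(Pow(Add(-114, Pow(Add(Function('Z')(-2), 397), Rational(1, 2))), Rational(1, 2)), Function('Y')(-7)) = Mul(Pow(Add(-114, Pow(Add(9, 397), Rational(1, 2))), Rational(1, 2)), Pow(Add(6, -7), Rational(1, 2))) = Mul(Pow(Add(-114, Pow(406, Rational(1, 2))), Rational(1, 2)), Pow(-1, Rational(1, 2))) = Mul(Pow(Add(-114, Pow(406, Rational(1, 2))), Rational(1, 2)), I) = Mul(I, Pow(Add(-114, Pow(406, Rational(1, 2))), Rational(1, 2)))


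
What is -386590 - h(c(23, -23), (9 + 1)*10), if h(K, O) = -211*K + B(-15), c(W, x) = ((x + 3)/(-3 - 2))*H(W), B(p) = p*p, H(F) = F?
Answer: -367403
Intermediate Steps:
B(p) = p²
c(W, x) = W*(-⅗ - x/5) (c(W, x) = ((x + 3)/(-3 - 2))*W = ((3 + x)/(-5))*W = ((3 + x)*(-⅕))*W = (-⅗ - x/5)*W = W*(-⅗ - x/5))
h(K, O) = 225 - 211*K (h(K, O) = -211*K + (-15)² = -211*K + 225 = 225 - 211*K)
-386590 - h(c(23, -23), (9 + 1)*10) = -386590 - (225 - (-211)*23*(3 - 23)/5) = -386590 - (225 - (-211)*23*(-20)/5) = -386590 - (225 - 211*92) = -386590 - (225 - 19412) = -386590 - 1*(-19187) = -386590 + 19187 = -367403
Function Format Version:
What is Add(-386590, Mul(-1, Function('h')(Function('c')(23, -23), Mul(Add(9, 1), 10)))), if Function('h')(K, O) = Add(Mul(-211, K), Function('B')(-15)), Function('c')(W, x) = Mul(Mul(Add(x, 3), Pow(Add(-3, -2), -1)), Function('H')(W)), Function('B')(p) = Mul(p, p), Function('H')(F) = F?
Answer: -367403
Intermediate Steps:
Function('B')(p) = Pow(p, 2)
Function('c')(W, x) = Mul(W, Add(Rational(-3, 5), Mul(Rational(-1, 5), x))) (Function('c')(W, x) = Mul(Mul(Add(x, 3), Pow(Add(-3, -2), -1)), W) = Mul(Mul(Add(3, x), Pow(-5, -1)), W) = Mul(Mul(Add(3, x), Rational(-1, 5)), W) = Mul(Add(Rational(-3, 5), Mul(Rational(-1, 5), x)), W) = Mul(W, Add(Rational(-3, 5), Mul(Rational(-1, 5), x))))
Function('h')(K, O) = Add(225, Mul(-211, K)) (Function('h')(K, O) = Add(Mul(-211, K), Pow(-15, 2)) = Add(Mul(-211, K), 225) = Add(225, Mul(-211, K)))
Add(-386590, Mul(-1, Function('h')(Function('c')(23, -23), Mul(Add(9, 1), 10)))) = Add(-386590, Mul(-1, Add(225, Mul(-211, Mul(Rational(-1, 5), 23, Add(3, -23)))))) = Add(-386590, Mul(-1, Add(225, Mul(-211, Mul(Rational(-1, 5), 23, -20))))) = Add(-386590, Mul(-1, Add(225, Mul(-211, 92)))) = Add(-386590, Mul(-1, Add(225, -19412))) = Add(-386590, Mul(-1, -19187)) = Add(-386590, 19187) = -367403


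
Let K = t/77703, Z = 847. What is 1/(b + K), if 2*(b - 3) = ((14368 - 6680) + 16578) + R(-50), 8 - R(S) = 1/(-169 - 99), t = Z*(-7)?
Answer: 41648808/505613428879 ≈ 8.2373e-5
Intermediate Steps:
t = -5929 (t = 847*(-7) = -5929)
R(S) = 2145/268 (R(S) = 8 - 1/(-169 - 99) = 8 - 1/(-268) = 8 - 1*(-1/268) = 8 + 1/268 = 2145/268)
K = -5929/77703 ≈ -0.076303
b = 6507041/536 (b = 3 + (((14368 - 6680) + 16578) + 2145/268)/2 = 3 + ((7688 + 16578) + 2145/268)/2 = 3 + (24266 + 2145/268)/2 = 3 + (½)*(6505433/268) = 3 + 6505433/536 = 6507041/536 ≈ 12140.)
1/(b + K) = 1/(6507041/536 - 5929/77703) = 1/(505613428879/41648808) = 41648808/505613428879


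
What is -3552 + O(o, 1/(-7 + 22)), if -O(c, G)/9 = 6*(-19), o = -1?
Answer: -2526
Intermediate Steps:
O(c, G) = 1026 (O(c, G) = -54*(-19) = -9*(-114) = 1026)
-3552 + O(o, 1/(-7 + 22)) = -3552 + 1026 = -2526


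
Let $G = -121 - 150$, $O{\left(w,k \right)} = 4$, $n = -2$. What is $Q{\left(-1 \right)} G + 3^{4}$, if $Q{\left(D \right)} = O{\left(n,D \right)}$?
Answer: $-1003$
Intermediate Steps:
$Q{\left(D \right)} = 4$
$G = -271$ ($G = -121 - 150 = -271$)
$Q{\left(-1 \right)} G + 3^{4} = 4 \left(-271\right) + 3^{4} = -1084 + 81 = -1003$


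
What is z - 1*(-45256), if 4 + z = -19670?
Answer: 25582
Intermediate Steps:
z = -19674 (z = -4 - 19670 = -19674)
z - 1*(-45256) = -19674 - 1*(-45256) = -19674 + 45256 = 25582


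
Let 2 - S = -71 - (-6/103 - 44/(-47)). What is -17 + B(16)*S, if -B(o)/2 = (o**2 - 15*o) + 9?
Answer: -17964447/4841 ≈ -3710.9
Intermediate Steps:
B(o) = -18 - 2*o**2 + 30*o (B(o) = -2*((o**2 - 15*o) + 9) = -2*(9 + o**2 - 15*o) = -18 - 2*o**2 + 30*o)
S = 357643/4841 (S = 2 - (-71 - (-6/103 - 44/(-47))) = 2 - (-71 - (-6*1/103 - 44*(-1/47))) = 2 - (-71 - (-6/103 + 44/47)) = 2 - (-71 - 1*4250/4841) = 2 - (-71 - 4250/4841) = 2 - 1*(-347961/4841) = 2 + 347961/4841 = 357643/4841 ≈ 73.878)
-17 + B(16)*S = -17 + (-18 - 2*16**2 + 30*16)*(357643/4841) = -17 + (-18 - 2*256 + 480)*(357643/4841) = -17 + (-18 - 512 + 480)*(357643/4841) = -17 - 50*357643/4841 = -17 - 17882150/4841 = -17964447/4841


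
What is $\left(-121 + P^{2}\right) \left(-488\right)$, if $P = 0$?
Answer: $59048$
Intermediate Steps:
$\left(-121 + P^{2}\right) \left(-488\right) = \left(-121 + 0^{2}\right) \left(-488\right) = \left(-121 + 0\right) \left(-488\right) = \left(-121\right) \left(-488\right) = 59048$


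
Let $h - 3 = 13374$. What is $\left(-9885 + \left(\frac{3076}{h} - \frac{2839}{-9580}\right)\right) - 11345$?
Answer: $- \frac{2720592296417}{128151660} \approx -21229.0$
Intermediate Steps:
$h = 13377$ ($h = 3 + 13374 = 13377$)
$\left(-9885 + \left(\frac{3076}{h} - \frac{2839}{-9580}\right)\right) - 11345 = \left(-9885 + \left(\frac{3076}{13377} - \frac{2839}{-9580}\right)\right) - 11345 = \left(-9885 + \left(3076 \cdot \frac{1}{13377} - - \frac{2839}{9580}\right)\right) - 11345 = \left(-9885 + \left(\frac{3076}{13377} + \frac{2839}{9580}\right)\right) - 11345 = \left(-9885 + \frac{67445383}{128151660}\right) - 11345 = - \frac{1266711713717}{128151660} - 11345 = - \frac{2720592296417}{128151660}$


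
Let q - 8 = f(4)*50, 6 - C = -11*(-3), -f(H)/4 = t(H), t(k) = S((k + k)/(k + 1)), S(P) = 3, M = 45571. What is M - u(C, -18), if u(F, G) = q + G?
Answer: 46181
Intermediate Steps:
t(k) = 3
f(H) = -12 (f(H) = -4*3 = -12)
C = -27 (C = 6 - (-11)*(-3) = 6 - 1*33 = 6 - 33 = -27)
q = -592 (q = 8 - 12*50 = 8 - 600 = -592)
u(F, G) = -592 + G
M - u(C, -18) = 45571 - (-592 - 18) = 45571 - 1*(-610) = 45571 + 610 = 46181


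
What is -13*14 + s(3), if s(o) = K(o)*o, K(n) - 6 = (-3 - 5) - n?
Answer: -197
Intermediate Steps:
K(n) = -2 - n (K(n) = 6 + ((-3 - 5) - n) = 6 + (-8 - n) = -2 - n)
s(o) = o*(-2 - o) (s(o) = (-2 - o)*o = o*(-2 - o))
-13*14 + s(3) = -13*14 - 1*3*(2 + 3) = -182 - 1*3*5 = -182 - 15 = -197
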